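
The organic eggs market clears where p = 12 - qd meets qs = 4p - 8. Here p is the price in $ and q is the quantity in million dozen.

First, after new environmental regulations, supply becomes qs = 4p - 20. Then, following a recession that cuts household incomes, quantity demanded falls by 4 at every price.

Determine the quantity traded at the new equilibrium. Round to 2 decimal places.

Before the shock: 12 - p = 4p - 8 ⇒ 20 = 5p ⇒ p = 4, q = 8.
The new curves are qd = 8 - p (demand) and qs = 4p - 20 (supply).
Equate the new curves: 8 - p = 4p - 20, giving 28 = 5p, p = 5.6, q = 2.4.

2.40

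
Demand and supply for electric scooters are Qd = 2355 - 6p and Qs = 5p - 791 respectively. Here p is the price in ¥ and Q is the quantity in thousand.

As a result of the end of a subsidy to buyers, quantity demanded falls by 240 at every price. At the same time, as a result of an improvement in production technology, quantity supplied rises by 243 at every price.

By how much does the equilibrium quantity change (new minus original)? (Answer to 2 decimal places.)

Before the shock: 2355 - 6p = 5p - 791 ⇒ 3146 = 11p ⇒ p = 286, Q = 639.
After the shift, demand is Qd = 2115 - 6p and supply is Qs = 5p - 548.
Setting them equal: 2115 - 6p = 5p - 548 → 2663 = 11p, so p = 2663/11 ≈ 242.0909 and Q = 7287/11 ≈ 662.4545.
ΔQ = 662.4545 − 639 = +23.45.

+23.45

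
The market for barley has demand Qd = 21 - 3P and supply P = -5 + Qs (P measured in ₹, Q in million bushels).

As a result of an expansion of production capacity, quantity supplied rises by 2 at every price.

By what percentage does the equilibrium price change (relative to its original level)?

-12.5

Original equilibrium: 21 - 3P = P + 5 gives 16 = 4P, so P = 4 and Q = 9.
The new curves are Qd = 21 - 3P (demand) and Qs = P + 7 (supply).
Equate the new curves: 21 - 3P = P + 7, giving 14 = 4P, P = 3.5, Q = 10.5.
%ΔP = (3.5 − 4) / 4 × 100 = -12.5%.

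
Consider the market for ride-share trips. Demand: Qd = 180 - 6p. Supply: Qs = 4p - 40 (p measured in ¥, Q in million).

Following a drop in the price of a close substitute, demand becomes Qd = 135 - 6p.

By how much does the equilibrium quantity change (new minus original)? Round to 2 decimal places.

Initially, 180 - 6p = 4p - 40, so 220 = 10p and p = 22, Q = 48.
With the change applied: demand Qd = 135 - 6p, supply Qs = 4p - 40.
New equilibrium: 135 - 6p = 4p - 40 ⇒ 175 = 10p ⇒ p = 17.5, Q = 30.
ΔQ = 30 − 48 = -18.00.

-18.00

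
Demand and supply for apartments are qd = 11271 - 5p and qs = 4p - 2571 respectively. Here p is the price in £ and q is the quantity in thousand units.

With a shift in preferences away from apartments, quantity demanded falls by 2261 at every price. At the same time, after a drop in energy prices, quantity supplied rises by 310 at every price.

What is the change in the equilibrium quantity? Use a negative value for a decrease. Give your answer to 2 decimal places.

-832.67

Solve the original market: 11271 - 5p = 4p - 2571, hence p = 1538 and q = 3581.
After the shift, demand is qd = 9010 - 5p and supply is qs = 4p - 2261.
Equate the new curves: 9010 - 5p = 4p - 2261, giving 11271 = 9p, p = 3757/3 ≈ 1252.3333, q = 8245/3 ≈ 2748.3333.
Δq = 2748.3333 − 3581 = -832.67.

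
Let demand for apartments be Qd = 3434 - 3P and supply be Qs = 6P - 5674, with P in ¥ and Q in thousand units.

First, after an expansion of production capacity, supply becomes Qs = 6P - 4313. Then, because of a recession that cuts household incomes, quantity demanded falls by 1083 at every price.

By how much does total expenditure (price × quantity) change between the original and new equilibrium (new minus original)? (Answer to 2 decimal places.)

-306765.04

Before the shock: 3434 - 3P = 6P - 5674 ⇒ 9108 = 9P ⇒ P = 1012, Q = 398.
The shock moves the curves to Qd = 2351 - 3P and Qs = 6P - 4313.
Setting them equal: 2351 - 3P = 6P - 4313 → 6664 = 9P, so P = 6664/9 ≈ 740.4444 and Q = 389/3 ≈ 129.6667.
Expenditure moves from 1012×398 = 402776 to 740.4444×129.6667 = 96010.9630; change = -306765.04.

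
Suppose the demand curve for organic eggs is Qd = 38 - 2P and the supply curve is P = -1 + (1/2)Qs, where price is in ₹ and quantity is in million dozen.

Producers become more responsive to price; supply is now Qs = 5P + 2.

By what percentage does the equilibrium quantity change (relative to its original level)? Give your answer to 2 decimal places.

+38.57

Solve the original market: 38 - 2P = 2P + 2, hence P = 9 and Q = 20.
The new curves are Qd = 38 - 2P (demand) and Qs = 5P + 2 (supply).
Setting them equal: 38 - 2P = 5P + 2 → 36 = 7P, so P = 36/7 ≈ 5.1429 and Q = 194/7 ≈ 27.7143.
%ΔQ = (27.7143 − 20) / 20 × 100 = +38.57%.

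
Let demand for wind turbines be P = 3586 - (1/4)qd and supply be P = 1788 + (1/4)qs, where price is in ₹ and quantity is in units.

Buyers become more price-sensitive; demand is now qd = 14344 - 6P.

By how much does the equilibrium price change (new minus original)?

-537.4

Before the shock: 14344 - 4P = 4P - 7152 ⇒ 21496 = 8P ⇒ P = 2687, q = 3596.
With the change applied: demand qd = 14344 - 6P, supply qs = 4P - 7152.
Equate the new curves: 14344 - 6P = 4P - 7152, giving 21496 = 10P, P = 2149.6, q = 1446.4.
ΔP = 2149.6 − 2687 = -537.4.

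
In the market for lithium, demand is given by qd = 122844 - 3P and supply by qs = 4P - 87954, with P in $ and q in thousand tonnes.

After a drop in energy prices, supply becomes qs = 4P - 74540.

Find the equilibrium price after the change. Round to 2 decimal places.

Initially, 122844 - 3P = 4P - 87954, so 210798 = 7P and P = 30114, q = 32502.
The shock moves the curves to qd = 122844 - 3P and qs = 4P - 74540.
Setting them equal: 122844 - 3P = 4P - 74540 → 197384 = 7P, so P = 197384/7 ≈ 28197.7143 and q = 267756/7 ≈ 38250.8571.

28197.71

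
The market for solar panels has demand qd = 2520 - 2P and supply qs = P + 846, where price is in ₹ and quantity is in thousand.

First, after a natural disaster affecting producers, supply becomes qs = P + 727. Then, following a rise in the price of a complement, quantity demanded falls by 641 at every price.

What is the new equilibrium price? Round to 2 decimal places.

384.00

Before the shock: 2520 - 2P = P + 846 ⇒ 1674 = 3P ⇒ P = 558, q = 1404.
With the change applied: demand qd = 1879 - 2P, supply qs = P + 727.
Clearing the new market: 1879 - 2P = P + 727, so P = 384 and q = 1111.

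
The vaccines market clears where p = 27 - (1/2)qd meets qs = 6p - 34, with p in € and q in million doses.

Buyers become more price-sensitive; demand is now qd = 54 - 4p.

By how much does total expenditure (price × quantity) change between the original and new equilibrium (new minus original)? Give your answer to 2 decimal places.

Solve the original market: 54 - 2p = 6p - 34, hence p = 11 and q = 32.
The shock moves the curves to qd = 54 - 4p and qs = 6p - 34.
New equilibrium: 54 - 4p = 6p - 34 ⇒ 88 = 10p ⇒ p = 8.8, q = 18.8.
Expenditure moves from 11×32 = 352 to 8.8×18.8 = 165.44; change = -186.56.

-186.56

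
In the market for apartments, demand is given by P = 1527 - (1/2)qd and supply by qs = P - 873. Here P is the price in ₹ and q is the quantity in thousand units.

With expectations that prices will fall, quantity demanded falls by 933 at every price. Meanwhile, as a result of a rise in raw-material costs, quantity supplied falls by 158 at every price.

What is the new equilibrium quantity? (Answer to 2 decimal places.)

Original equilibrium: 3054 - 2P = P - 873 gives 3927 = 3P, so P = 1309 and q = 436.
With the change applied: demand qd = 2121 - 2P, supply qs = P - 1031.
Clearing the new market: 2121 - 2P = P - 1031, so P = 3152/3 ≈ 1050.6667 and q = 59/3 ≈ 19.6667.

19.67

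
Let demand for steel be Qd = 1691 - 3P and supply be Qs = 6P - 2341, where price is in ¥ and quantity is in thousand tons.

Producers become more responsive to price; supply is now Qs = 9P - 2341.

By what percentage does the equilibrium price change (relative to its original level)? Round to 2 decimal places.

Before the shock: 1691 - 3P = 6P - 2341 ⇒ 4032 = 9P ⇒ P = 448, Q = 347.
With the change applied: demand Qd = 1691 - 3P, supply Qs = 9P - 2341.
Setting them equal: 1691 - 3P = 9P - 2341 → 4032 = 12P, so P = 336 and Q = 683.
%ΔP = (336 − 448) / 448 × 100 = -25.00%.

-25.00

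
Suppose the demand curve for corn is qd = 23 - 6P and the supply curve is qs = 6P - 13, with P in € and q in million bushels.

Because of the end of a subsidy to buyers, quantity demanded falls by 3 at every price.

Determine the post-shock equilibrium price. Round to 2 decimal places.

2.75

Initially, 23 - 6P = 6P - 13, so 36 = 12P and P = 3, q = 5.
The new curves are qd = 20 - 6P (demand) and qs = 6P - 13 (supply).
Setting them equal: 20 - 6P = 6P - 13 → 33 = 12P, so P = 2.75 and q = 3.5.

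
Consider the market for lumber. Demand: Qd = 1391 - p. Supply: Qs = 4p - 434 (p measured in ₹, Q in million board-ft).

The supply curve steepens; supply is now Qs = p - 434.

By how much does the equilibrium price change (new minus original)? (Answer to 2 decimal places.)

+547.50

Before the shock: 1391 - p = 4p - 434 ⇒ 1825 = 5p ⇒ p = 365, Q = 1026.
With the change applied: demand Qd = 1391 - p, supply Qs = p - 434.
Equate the new curves: 1391 - p = p - 434, giving 1825 = 2p, p = 912.5, Q = 478.5.
Δp = 912.5 − 365 = +547.50.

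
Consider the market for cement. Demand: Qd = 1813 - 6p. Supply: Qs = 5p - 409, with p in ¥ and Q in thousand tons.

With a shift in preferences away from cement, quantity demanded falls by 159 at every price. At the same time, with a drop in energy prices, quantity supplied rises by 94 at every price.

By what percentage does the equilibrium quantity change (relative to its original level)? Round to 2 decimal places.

Initially, 1813 - 6p = 5p - 409, so 2222 = 11p and p = 202, Q = 601.
With the change applied: demand Qd = 1654 - 6p, supply Qs = 5p - 315.
Setting them equal: 1654 - 6p = 5p - 315 → 1969 = 11p, so p = 179 and Q = 580.
%ΔQ = (580 − 601) / 601 × 100 = -3.49%.

-3.49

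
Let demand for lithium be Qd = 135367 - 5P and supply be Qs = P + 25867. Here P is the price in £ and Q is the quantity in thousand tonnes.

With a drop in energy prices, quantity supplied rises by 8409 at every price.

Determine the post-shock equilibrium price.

Initially, 135367 - 5P = P + 25867, so 109500 = 6P and P = 18250, Q = 44117.
With the change applied: demand Qd = 135367 - 5P, supply Qs = P + 34276.
Setting them equal: 135367 - 5P = P + 34276 → 101091 = 6P, so P = 16848.5 and Q = 51124.5.

16848.5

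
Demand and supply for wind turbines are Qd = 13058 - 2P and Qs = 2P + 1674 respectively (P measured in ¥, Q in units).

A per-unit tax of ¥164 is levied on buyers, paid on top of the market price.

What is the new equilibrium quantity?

7202

Before the shock: 13058 - 2P = 2P + 1674 ⇒ 11384 = 4P ⇒ P = 2846, Q = 7366.
Since buyers pay the price plus the tax, the effective demand curve becomes Qd = 12730 - 2P.
New equilibrium: 12730 - 2P = 2P + 1674 ⇒ 11056 = 4P ⇒ P = 2764, Q = 7202.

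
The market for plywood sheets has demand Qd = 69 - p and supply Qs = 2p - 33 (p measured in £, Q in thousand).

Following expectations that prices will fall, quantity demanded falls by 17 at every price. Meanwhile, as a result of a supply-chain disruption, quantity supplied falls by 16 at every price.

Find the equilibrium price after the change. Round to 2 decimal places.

33.67

Initially, 69 - p = 2p - 33, so 102 = 3p and p = 34, Q = 35.
The new curves are Qd = 52 - p (demand) and Qs = 2p - 49 (supply).
Clearing the new market: 52 - p = 2p - 49, so p = 101/3 ≈ 33.6667 and Q = 55/3 ≈ 18.3333.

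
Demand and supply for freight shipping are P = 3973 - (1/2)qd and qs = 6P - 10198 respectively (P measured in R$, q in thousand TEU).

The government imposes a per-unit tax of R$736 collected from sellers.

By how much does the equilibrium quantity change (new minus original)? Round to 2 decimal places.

-1104.00

Initially, 7946 - 2P = 6P - 10198, so 18144 = 8P and P = 2268, q = 3410.
Since sellers keep the price net of the tax, the effective supply curve becomes qs = 6P - 14614.
New equilibrium: 7946 - 2P = 6P - 14614 ⇒ 22560 = 8P ⇒ P = 2820, q = 2306.
Δq = 2306 − 3410 = -1104.00.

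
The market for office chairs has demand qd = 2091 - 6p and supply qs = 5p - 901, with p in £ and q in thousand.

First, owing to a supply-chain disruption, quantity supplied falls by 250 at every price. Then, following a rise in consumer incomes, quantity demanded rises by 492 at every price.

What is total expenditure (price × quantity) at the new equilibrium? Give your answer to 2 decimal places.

Before the shock: 2091 - 6p = 5p - 901 ⇒ 2992 = 11p ⇒ p = 272, q = 459.
With the change applied: demand qd = 2583 - 6p, supply qs = 5p - 1151.
Setting them equal: 2583 - 6p = 5p - 1151 → 3734 = 11p, so p = 3734/11 ≈ 339.4545 and q = 6009/11 ≈ 546.2727.
New expenditure = 339.4545 × 546.2727 = 185434.76.

185434.76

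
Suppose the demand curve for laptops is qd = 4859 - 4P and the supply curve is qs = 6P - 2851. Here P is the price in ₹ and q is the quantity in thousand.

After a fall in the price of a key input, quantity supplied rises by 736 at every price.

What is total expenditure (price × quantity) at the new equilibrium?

1443199.56

Initially, 4859 - 4P = 6P - 2851, so 7710 = 10P and P = 771, q = 1775.
The shock moves the curves to qd = 4859 - 4P and qs = 6P - 2115.
Setting them equal: 4859 - 4P = 6P - 2115 → 6974 = 10P, so P = 697.4 and q = 2069.4.
New expenditure = 697.4 × 2069.4 = 1443199.56.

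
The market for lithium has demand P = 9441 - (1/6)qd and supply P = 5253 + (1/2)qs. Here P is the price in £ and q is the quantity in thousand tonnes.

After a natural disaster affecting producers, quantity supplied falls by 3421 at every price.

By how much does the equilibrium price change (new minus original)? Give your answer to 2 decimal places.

Before the shock: 56646 - 6P = 2P - 10506 ⇒ 67152 = 8P ⇒ P = 8394, q = 6282.
The new curves are qd = 56646 - 6P (demand) and qs = 2P - 13927 (supply).
Equate the new curves: 56646 - 6P = 2P - 13927, giving 70573 = 8P, P = 8821.625, q = 3716.25.
ΔP = 8821.625 − 8394 = +427.63.

+427.63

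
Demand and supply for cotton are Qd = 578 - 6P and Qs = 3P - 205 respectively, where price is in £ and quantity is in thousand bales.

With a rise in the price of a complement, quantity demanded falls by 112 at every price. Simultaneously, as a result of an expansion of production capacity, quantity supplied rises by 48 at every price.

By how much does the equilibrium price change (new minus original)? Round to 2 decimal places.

-17.78

Solve the original market: 578 - 6P = 3P - 205, hence P = 87 and Q = 56.
After the shift, demand is Qd = 466 - 6P and supply is Qs = 3P - 157.
New equilibrium: 466 - 6P = 3P - 157 ⇒ 623 = 9P ⇒ P = 623/9 ≈ 69.2222, Q = 152/3 ≈ 50.6667.
ΔP = 69.2222 − 87 = -17.78.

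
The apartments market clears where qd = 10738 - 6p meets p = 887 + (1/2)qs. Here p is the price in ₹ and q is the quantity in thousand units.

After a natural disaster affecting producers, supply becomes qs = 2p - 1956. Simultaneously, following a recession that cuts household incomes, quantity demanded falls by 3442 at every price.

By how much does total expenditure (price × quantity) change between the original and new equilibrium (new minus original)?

-1704785.5

Initially, 10738 - 6p = 2p - 1774, so 12512 = 8p and p = 1564, q = 1354.
With the change applied: demand qd = 7296 - 6p, supply qs = 2p - 1956.
New equilibrium: 7296 - 6p = 2p - 1956 ⇒ 9252 = 8p ⇒ p = 1156.5, q = 357.
Expenditure moves from 1564×1354 = 2117656 to 1156.5×357 = 412870.5; change = -1704785.5.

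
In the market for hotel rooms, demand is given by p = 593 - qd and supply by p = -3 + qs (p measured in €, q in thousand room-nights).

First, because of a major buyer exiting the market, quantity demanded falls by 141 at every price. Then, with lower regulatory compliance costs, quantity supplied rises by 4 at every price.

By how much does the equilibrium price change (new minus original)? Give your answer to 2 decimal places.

Solve the original market: 593 - p = p + 3, hence p = 295 and q = 298.
After the shift, demand is qd = 452 - p and supply is qs = p + 7.
Setting them equal: 452 - p = p + 7 → 445 = 2p, so p = 222.5 and q = 229.5.
Δp = 222.5 − 295 = -72.50.

-72.50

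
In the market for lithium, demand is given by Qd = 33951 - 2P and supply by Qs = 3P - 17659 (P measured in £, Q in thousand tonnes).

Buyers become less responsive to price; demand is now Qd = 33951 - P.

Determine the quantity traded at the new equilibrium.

21048.5

Before the shock: 33951 - 2P = 3P - 17659 ⇒ 51610 = 5P ⇒ P = 10322, Q = 13307.
The new curves are Qd = 33951 - P (demand) and Qs = 3P - 17659 (supply).
Setting them equal: 33951 - P = 3P - 17659 → 51610 = 4P, so P = 12902.5 and Q = 21048.5.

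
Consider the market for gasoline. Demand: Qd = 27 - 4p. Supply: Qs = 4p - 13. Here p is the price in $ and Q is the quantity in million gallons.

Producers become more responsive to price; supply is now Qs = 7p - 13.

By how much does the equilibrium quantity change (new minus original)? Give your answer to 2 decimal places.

Solve the original market: 27 - 4p = 4p - 13, hence p = 5 and Q = 7.
After the shift, demand is Qd = 27 - 4p and supply is Qs = 7p - 13.
Clearing the new market: 27 - 4p = 7p - 13, so p = 40/11 ≈ 3.6364 and Q = 137/11 ≈ 12.4545.
ΔQ = 12.4545 − 7 = +5.45.

+5.45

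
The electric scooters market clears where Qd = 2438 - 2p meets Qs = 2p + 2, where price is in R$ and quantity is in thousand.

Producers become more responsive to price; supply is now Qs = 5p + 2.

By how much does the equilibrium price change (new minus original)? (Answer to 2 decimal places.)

-261.00

Before the shock: 2438 - 2p = 2p + 2 ⇒ 2436 = 4p ⇒ p = 609, Q = 1220.
With the change applied: demand Qd = 2438 - 2p, supply Qs = 5p + 2.
New equilibrium: 2438 - 2p = 5p + 2 ⇒ 2436 = 7p ⇒ p = 348, Q = 1742.
Δp = 348 − 609 = -261.00.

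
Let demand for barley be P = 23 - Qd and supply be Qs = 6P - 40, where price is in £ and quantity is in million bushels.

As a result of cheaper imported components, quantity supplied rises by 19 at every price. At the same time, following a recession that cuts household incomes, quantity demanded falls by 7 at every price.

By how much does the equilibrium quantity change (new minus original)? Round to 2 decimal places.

Initially, 23 - P = 6P - 40, so 63 = 7P and P = 9, Q = 14.
After the shift, demand is Qd = 16 - P and supply is Qs = 6P - 21.
Clearing the new market: 16 - P = 6P - 21, so P = 37/7 ≈ 5.2857 and Q = 75/7 ≈ 10.7143.
ΔQ = 10.7143 − 14 = -3.29.

-3.29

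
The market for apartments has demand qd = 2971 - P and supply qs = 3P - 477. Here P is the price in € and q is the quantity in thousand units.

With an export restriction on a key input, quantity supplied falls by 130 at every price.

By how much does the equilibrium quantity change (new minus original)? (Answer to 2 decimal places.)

-32.50

Before the shock: 2971 - P = 3P - 477 ⇒ 3448 = 4P ⇒ P = 862, q = 2109.
The shock moves the curves to qd = 2971 - P and qs = 3P - 607.
New equilibrium: 2971 - P = 3P - 607 ⇒ 3578 = 4P ⇒ P = 894.5, q = 2076.5.
Δq = 2076.5 − 2109 = -32.50.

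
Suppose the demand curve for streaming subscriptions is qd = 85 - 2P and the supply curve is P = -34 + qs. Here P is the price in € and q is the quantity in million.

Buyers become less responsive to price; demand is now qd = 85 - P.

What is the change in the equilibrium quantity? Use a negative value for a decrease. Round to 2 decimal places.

+8.50

Before the shock: 85 - 2P = P + 34 ⇒ 51 = 3P ⇒ P = 17, q = 51.
With the change applied: demand qd = 85 - P, supply qs = P + 34.
Setting them equal: 85 - P = P + 34 → 51 = 2P, so P = 25.5 and q = 59.5.
Δq = 59.5 − 51 = +8.50.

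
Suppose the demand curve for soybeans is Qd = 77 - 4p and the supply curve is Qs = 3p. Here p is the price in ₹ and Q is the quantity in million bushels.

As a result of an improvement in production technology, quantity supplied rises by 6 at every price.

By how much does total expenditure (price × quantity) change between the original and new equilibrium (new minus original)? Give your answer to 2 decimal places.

Before the shock: 77 - 4p = 3p ⇒ 77 = 7p ⇒ p = 11, Q = 33.
The new curves are Qd = 77 - 4p (demand) and Qs = 3p + 6 (supply).
Setting them equal: 77 - 4p = 3p + 6 → 71 = 7p, so p = 71/7 ≈ 10.1429 and Q = 255/7 ≈ 36.4286.
Expenditure moves from 11×33 = 363 to 10.1429×36.4286 = 369.4898; change = +6.49.

+6.49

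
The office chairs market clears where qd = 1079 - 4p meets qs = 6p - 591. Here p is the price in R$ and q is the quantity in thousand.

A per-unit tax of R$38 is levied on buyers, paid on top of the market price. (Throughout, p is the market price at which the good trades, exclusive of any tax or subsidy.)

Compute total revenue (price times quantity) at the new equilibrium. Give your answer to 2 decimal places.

Original equilibrium: 1079 - 4p = 6p - 591 gives 1670 = 10p, so p = 167 and q = 411.
Since buyers pay the price plus the tax, the effective demand curve becomes qd = 927 - 4p.
New equilibrium: 927 - 4p = 6p - 591 ⇒ 1518 = 10p ⇒ p = 151.8, q = 319.8.
New expenditure = 151.8 × 319.8 = 48545.64.

48545.64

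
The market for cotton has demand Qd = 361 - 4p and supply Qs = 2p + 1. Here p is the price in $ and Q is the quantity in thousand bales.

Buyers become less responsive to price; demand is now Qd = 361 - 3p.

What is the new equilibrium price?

72

Solve the original market: 361 - 4p = 2p + 1, hence p = 60 and Q = 121.
After the shift, demand is Qd = 361 - 3p and supply is Qs = 2p + 1.
Setting them equal: 361 - 3p = 2p + 1 → 360 = 5p, so p = 72 and Q = 145.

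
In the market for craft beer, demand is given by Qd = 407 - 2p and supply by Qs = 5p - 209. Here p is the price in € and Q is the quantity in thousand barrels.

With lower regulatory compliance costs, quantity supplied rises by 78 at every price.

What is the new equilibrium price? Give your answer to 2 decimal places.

76.86

Original equilibrium: 407 - 2p = 5p - 209 gives 616 = 7p, so p = 88 and Q = 231.
After the shift, demand is Qd = 407 - 2p and supply is Qs = 5p - 131.
Setting them equal: 407 - 2p = 5p - 131 → 538 = 7p, so p = 538/7 ≈ 76.8571 and Q = 1773/7 ≈ 253.2857.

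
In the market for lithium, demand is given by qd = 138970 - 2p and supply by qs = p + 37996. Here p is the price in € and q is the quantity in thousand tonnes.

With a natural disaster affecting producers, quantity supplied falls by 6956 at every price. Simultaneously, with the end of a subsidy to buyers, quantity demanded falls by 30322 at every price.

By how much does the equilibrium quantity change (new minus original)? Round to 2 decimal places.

-14744.67

Initially, 138970 - 2p = p + 37996, so 100974 = 3p and p = 33658, q = 71654.
After the shift, demand is qd = 108648 - 2p and supply is qs = p + 31040.
Equate the new curves: 108648 - 2p = p + 31040, giving 77608 = 3p, p = 77608/3 ≈ 25869.3333, q = 170728/3 ≈ 56909.3333.
Δq = 56909.3333 − 71654 = -14744.67.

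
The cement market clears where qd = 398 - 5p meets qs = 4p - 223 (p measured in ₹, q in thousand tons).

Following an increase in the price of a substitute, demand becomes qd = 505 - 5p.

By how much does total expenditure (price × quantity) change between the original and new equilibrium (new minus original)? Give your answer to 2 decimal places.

+4476.83

Solve the original market: 398 - 5p = 4p - 223, hence p = 69 and q = 53.
The new curves are qd = 505 - 5p (demand) and qs = 4p - 223 (supply).
Setting them equal: 505 - 5p = 4p - 223 → 728 = 9p, so p = 728/9 ≈ 80.8889 and q = 905/9 ≈ 100.5556.
Expenditure moves from 69×53 = 3657 to 80.8889×100.5556 = 8133.8272; change = +4476.83.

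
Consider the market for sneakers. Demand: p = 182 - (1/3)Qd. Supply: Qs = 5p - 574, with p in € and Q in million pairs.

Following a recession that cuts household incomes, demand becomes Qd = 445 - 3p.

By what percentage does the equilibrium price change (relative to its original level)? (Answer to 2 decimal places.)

-9.02

Initially, 546 - 3p = 5p - 574, so 1120 = 8p and p = 140, Q = 126.
The shock moves the curves to Qd = 445 - 3p and Qs = 5p - 574.
Equate the new curves: 445 - 3p = 5p - 574, giving 1019 = 8p, p = 127.375, Q = 62.875.
%Δp = (127.375 − 140) / 140 × 100 = -9.02%.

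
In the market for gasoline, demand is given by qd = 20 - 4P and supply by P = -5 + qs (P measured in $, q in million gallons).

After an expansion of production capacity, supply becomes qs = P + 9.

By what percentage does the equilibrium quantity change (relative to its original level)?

+40

Before the shock: 20 - 4P = P + 5 ⇒ 15 = 5P ⇒ P = 3, q = 8.
The shock moves the curves to qd = 20 - 4P and qs = P + 9.
Setting them equal: 20 - 4P = P + 9 → 11 = 5P, so P = 2.2 and q = 11.2.
%Δq = (11.2 − 8) / 8 × 100 = +40%.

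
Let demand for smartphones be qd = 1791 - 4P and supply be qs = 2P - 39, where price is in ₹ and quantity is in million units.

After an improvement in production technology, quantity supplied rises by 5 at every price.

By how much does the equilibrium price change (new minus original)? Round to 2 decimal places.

Original equilibrium: 1791 - 4P = 2P - 39 gives 1830 = 6P, so P = 305 and q = 571.
The shock moves the curves to qd = 1791 - 4P and qs = 2P - 34.
Equate the new curves: 1791 - 4P = 2P - 34, giving 1825 = 6P, P = 1825/6 ≈ 304.1667, q = 1723/3 ≈ 574.3333.
ΔP = 304.1667 − 305 = -0.83.

-0.83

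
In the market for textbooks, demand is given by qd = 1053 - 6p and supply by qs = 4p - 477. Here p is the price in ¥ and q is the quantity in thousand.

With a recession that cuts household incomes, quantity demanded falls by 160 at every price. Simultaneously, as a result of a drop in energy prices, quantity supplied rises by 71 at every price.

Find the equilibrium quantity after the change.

Before the shock: 1053 - 6p = 4p - 477 ⇒ 1530 = 10p ⇒ p = 153, q = 135.
With the change applied: demand qd = 893 - 6p, supply qs = 4p - 406.
Clearing the new market: 893 - 6p = 4p - 406, so p = 129.9 and q = 113.6.

113.6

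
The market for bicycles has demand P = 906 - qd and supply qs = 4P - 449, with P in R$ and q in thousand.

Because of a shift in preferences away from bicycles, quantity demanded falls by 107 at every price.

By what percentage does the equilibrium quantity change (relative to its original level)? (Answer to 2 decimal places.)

-13.48

Solve the original market: 906 - P = 4P - 449, hence P = 271 and q = 635.
After the shift, demand is qd = 799 - P and supply is qs = 4P - 449.
New equilibrium: 799 - P = 4P - 449 ⇒ 1248 = 5P ⇒ P = 249.6, q = 549.4.
%Δq = (549.4 − 635) / 635 × 100 = -13.48%.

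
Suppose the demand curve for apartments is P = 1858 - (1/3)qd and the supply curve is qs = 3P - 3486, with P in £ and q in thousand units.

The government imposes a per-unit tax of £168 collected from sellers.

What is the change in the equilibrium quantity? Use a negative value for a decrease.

Solve the original market: 5574 - 3P = 3P - 3486, hence P = 1510 and q = 1044.
Since sellers keep the price net of the tax, the effective supply curve becomes qs = 3P - 3990.
New equilibrium: 5574 - 3P = 3P - 3990 ⇒ 9564 = 6P ⇒ P = 1594, q = 792.
Δq = 792 − 1044 = -252.

-252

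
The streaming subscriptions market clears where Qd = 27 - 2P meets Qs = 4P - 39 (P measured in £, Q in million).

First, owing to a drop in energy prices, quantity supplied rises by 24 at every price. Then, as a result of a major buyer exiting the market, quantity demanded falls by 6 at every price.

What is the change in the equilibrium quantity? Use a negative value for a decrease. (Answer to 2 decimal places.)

+4.00

Initially, 27 - 2P = 4P - 39, so 66 = 6P and P = 11, Q = 5.
The new curves are Qd = 21 - 2P (demand) and Qs = 4P - 15 (supply).
Clearing the new market: 21 - 2P = 4P - 15, so P = 6 and Q = 9.
ΔQ = 9 − 5 = +4.00.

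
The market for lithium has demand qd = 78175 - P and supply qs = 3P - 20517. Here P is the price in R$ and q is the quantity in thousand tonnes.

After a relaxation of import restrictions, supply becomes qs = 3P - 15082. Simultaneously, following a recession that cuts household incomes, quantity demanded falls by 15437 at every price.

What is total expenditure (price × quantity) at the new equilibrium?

Before the shock: 78175 - P = 3P - 20517 ⇒ 98692 = 4P ⇒ P = 24673, q = 53502.
The shock moves the curves to qd = 62738 - P and qs = 3P - 15082.
Clearing the new market: 62738 - P = 3P - 15082, so P = 19455 and q = 43283.
New expenditure = 19455 × 43283 = 842070765.

842070765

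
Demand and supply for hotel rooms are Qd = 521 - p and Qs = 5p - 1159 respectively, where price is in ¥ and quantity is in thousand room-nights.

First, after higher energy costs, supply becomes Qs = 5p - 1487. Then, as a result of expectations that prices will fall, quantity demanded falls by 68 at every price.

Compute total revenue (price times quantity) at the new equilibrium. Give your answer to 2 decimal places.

41925.56

Before the shock: 521 - p = 5p - 1159 ⇒ 1680 = 6p ⇒ p = 280, Q = 241.
With the change applied: demand Qd = 453 - p, supply Qs = 5p - 1487.
Setting them equal: 453 - p = 5p - 1487 → 1940 = 6p, so p = 970/3 ≈ 323.3333 and Q = 389/3 ≈ 129.6667.
New expenditure = 323.3333 × 129.6667 = 41925.56.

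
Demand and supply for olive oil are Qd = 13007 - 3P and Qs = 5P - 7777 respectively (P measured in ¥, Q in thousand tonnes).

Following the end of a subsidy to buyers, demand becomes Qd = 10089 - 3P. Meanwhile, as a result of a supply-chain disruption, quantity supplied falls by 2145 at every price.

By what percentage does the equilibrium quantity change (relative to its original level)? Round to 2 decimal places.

Original equilibrium: 13007 - 3P = 5P - 7777 gives 20784 = 8P, so P = 2598 and Q = 5213.
The shock moves the curves to Qd = 10089 - 3P and Qs = 5P - 9922.
New equilibrium: 10089 - 3P = 5P - 9922 ⇒ 20011 = 8P ⇒ P = 2501.375, Q = 2584.875.
%ΔQ = (2584.875 − 5213) / 5213 × 100 = -50.41%.

-50.41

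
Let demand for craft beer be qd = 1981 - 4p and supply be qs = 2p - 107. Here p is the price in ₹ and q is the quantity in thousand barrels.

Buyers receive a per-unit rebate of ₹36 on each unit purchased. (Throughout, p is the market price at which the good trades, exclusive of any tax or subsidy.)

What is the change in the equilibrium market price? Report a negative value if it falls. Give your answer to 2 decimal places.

Original equilibrium: 1981 - 4p = 2p - 107 gives 2088 = 6p, so p = 348 and q = 589.
Since buyers' out-of-pocket price is the market price minus the rebate, the effective demand curve becomes qd = 2125 - 4p.
Setting them equal: 2125 - 4p = 2p - 107 → 2232 = 6p, so p = 372 and q = 637.
Δp = 372 − 348 = +24.00.

+24.00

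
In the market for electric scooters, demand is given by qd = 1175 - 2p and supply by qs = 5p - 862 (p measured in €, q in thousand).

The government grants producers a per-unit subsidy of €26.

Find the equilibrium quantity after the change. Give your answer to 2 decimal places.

Initially, 1175 - 2p = 5p - 862, so 2037 = 7p and p = 291, q = 593.
Since sellers receive the price plus the subsidy, the effective supply curve becomes qs = 5p - 732.
Equate the new curves: 1175 - 2p = 5p - 732, giving 1907 = 7p, p = 1907/7 ≈ 272.4286, q = 4411/7 ≈ 630.1429.

630.14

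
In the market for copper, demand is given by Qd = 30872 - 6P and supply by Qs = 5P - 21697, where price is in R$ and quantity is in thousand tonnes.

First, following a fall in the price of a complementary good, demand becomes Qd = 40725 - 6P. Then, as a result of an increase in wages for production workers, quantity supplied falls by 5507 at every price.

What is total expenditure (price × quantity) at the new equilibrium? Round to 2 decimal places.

Solve the original market: 30872 - 6P = 5P - 21697, hence P = 4779 and Q = 2198.
After the shift, demand is Qd = 40725 - 6P and supply is Qs = 5P - 27204.
Setting them equal: 40725 - 6P = 5P - 27204 → 67929 = 11P, so P = 67929/11 ≈ 6175.3636 and Q = 40401/11 ≈ 3672.8182.
New expenditure = 6175.3636 × 3672.8182 = 22680987.84.

22680987.84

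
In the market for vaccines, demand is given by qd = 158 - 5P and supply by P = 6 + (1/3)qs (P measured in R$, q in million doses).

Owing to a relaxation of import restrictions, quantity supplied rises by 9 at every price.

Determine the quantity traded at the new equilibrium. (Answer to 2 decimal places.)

53.63

Original equilibrium: 158 - 5P = 3P - 18 gives 176 = 8P, so P = 22 and q = 48.
The new curves are qd = 158 - 5P (demand) and qs = 3P - 9 (supply).
Setting them equal: 158 - 5P = 3P - 9 → 167 = 8P, so P = 20.875 and q = 53.625.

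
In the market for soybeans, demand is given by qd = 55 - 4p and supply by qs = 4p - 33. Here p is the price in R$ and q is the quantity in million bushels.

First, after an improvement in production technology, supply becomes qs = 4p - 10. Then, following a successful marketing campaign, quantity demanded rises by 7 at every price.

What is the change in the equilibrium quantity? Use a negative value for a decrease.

Before the shock: 55 - 4p = 4p - 33 ⇒ 88 = 8p ⇒ p = 11, q = 11.
The shock moves the curves to qd = 62 - 4p and qs = 4p - 10.
Equate the new curves: 62 - 4p = 4p - 10, giving 72 = 8p, p = 9, q = 26.
Δq = 26 − 11 = +15.

+15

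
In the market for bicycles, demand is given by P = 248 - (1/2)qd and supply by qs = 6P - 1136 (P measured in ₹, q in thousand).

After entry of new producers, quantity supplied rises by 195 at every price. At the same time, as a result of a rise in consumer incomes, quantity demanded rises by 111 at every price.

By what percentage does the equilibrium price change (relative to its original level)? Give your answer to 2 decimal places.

-5.15

Solve the original market: 496 - 2P = 6P - 1136, hence P = 204 and q = 88.
After the shift, demand is qd = 607 - 2P and supply is qs = 6P - 941.
Clearing the new market: 607 - 2P = 6P - 941, so P = 193.5 and q = 220.
%ΔP = (193.5 − 204) / 204 × 100 = -5.15%.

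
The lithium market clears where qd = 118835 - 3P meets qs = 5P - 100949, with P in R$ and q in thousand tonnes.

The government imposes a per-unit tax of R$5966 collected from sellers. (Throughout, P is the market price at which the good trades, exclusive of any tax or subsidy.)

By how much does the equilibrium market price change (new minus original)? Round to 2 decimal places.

+3728.75

Before the shock: 118835 - 3P = 5P - 100949 ⇒ 219784 = 8P ⇒ P = 27473, q = 36416.
Since sellers keep the price net of the tax, the effective supply curve becomes qs = 5P - 130779.
Clearing the new market: 118835 - 3P = 5P - 130779, so P = 31201.75 and q = 25229.75.
ΔP = 31201.75 − 27473 = +3728.75.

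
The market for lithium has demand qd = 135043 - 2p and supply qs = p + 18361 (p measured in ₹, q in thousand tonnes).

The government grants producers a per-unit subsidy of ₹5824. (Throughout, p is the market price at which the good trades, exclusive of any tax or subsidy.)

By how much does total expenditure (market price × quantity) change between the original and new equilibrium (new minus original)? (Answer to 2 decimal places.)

+32323847.11

Solve the original market: 135043 - 2p = p + 18361, hence p = 38894 and q = 57255.
Since sellers receive the price plus the subsidy, the effective supply curve becomes qs = p + 24185.
Equate the new curves: 135043 - 2p = p + 24185, giving 110858 = 3p, p = 110858/3 ≈ 36952.6667, q = 183413/3 ≈ 61137.6667.
Expenditure moves from 38894×57255 = 2226875970 to 36952.6667×61137.6667 = 2259199817.1111; change = +32323847.11.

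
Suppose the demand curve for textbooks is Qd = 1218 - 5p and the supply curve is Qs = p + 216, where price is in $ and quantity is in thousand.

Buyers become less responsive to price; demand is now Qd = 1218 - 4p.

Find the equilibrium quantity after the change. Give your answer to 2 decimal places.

Before the shock: 1218 - 5p = p + 216 ⇒ 1002 = 6p ⇒ p = 167, Q = 383.
The shock moves the curves to Qd = 1218 - 4p and Qs = p + 216.
Setting them equal: 1218 - 4p = p + 216 → 1002 = 5p, so p = 200.4 and Q = 416.4.

416.40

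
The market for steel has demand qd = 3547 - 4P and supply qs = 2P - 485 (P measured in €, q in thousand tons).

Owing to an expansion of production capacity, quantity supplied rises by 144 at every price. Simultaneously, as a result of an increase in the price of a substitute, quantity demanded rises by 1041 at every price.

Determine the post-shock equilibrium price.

Initially, 3547 - 4P = 2P - 485, so 4032 = 6P and P = 672, q = 859.
The new curves are qd = 4588 - 4P (demand) and qs = 2P - 341 (supply).
New equilibrium: 4588 - 4P = 2P - 341 ⇒ 4929 = 6P ⇒ P = 821.5, q = 1302.

821.5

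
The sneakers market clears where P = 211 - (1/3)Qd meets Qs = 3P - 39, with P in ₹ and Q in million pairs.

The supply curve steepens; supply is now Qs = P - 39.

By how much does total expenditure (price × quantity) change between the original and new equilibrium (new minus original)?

Initially, 633 - 3P = 3P - 39, so 672 = 6P and P = 112, Q = 297.
After the shift, demand is Qd = 633 - 3P and supply is Qs = P - 39.
Clearing the new market: 633 - 3P = P - 39, so P = 168 and Q = 129.
Expenditure moves from 112×297 = 33264 to 168×129 = 21672; change = -11592.

-11592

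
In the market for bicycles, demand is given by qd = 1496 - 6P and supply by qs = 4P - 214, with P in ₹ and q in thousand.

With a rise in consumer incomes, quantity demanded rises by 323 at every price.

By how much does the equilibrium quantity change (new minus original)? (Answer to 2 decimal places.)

Before the shock: 1496 - 6P = 4P - 214 ⇒ 1710 = 10P ⇒ P = 171, q = 470.
The shock moves the curves to qd = 1819 - 6P and qs = 4P - 214.
Setting them equal: 1819 - 6P = 4P - 214 → 2033 = 10P, so P = 203.3 and q = 599.2.
Δq = 599.2 − 470 = +129.20.

+129.20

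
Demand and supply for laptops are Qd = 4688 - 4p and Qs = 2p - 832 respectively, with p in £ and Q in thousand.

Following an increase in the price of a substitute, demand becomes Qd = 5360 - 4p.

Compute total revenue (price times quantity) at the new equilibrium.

Before the shock: 4688 - 4p = 2p - 832 ⇒ 5520 = 6p ⇒ p = 920, Q = 1008.
With the change applied: demand Qd = 5360 - 4p, supply Qs = 2p - 832.
Setting them equal: 5360 - 4p = 2p - 832 → 6192 = 6p, so p = 1032 and Q = 1232.
New expenditure = 1032 × 1232 = 1271424.

1271424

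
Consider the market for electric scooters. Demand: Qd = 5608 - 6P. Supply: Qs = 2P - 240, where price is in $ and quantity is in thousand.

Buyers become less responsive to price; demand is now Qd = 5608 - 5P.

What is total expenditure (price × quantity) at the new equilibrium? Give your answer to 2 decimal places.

Before the shock: 5608 - 6P = 2P - 240 ⇒ 5848 = 8P ⇒ P = 731, Q = 1222.
After the shift, demand is Qd = 5608 - 5P and supply is Qs = 2P - 240.
New equilibrium: 5608 - 5P = 2P - 240 ⇒ 5848 = 7P ⇒ P = 5848/7 ≈ 835.4286, Q = 10016/7 ≈ 1430.8571.
New expenditure = 835.4286 × 1430.8571 = 1195378.94.

1195378.94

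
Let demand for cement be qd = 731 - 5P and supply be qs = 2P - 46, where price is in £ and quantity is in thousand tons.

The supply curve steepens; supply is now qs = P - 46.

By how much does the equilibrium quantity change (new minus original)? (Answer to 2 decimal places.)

-92.50

Initially, 731 - 5P = 2P - 46, so 777 = 7P and P = 111, q = 176.
After the shift, demand is qd = 731 - 5P and supply is qs = P - 46.
Setting them equal: 731 - 5P = P - 46 → 777 = 6P, so P = 129.5 and q = 83.5.
Δq = 83.5 − 176 = -92.50.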